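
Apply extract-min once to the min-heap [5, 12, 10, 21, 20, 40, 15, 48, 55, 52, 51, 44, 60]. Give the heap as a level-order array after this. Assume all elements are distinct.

remove root 5; move last element 60 to root → [60, 12, 10, 21, 20, 40, 15, 48, 55, 52, 51, 44]
60 vs smaller child 10 at index 2, swap → [10, 12, 60, 21, 20, 40, 15, 48, 55, 52, 51, 44]
60 vs smaller child 15 at index 6, swap → [10, 12, 15, 21, 20, 40, 60, 48, 55, 52, 51, 44]

[10, 12, 15, 21, 20, 40, 60, 48, 55, 52, 51, 44]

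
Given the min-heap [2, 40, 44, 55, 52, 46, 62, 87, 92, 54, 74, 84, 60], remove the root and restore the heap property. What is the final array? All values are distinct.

remove root 2; move last element 60 to root → [60, 40, 44, 55, 52, 46, 62, 87, 92, 54, 74, 84]
60 vs smaller child 40 at index 1, swap → [40, 60, 44, 55, 52, 46, 62, 87, 92, 54, 74, 84]
60 vs smaller child 52 at index 4, swap → [40, 52, 44, 55, 60, 46, 62, 87, 92, 54, 74, 84]
60 vs smaller child 54 at index 9, swap → [40, 52, 44, 55, 54, 46, 62, 87, 92, 60, 74, 84]

[40, 52, 44, 55, 54, 46, 62, 87, 92, 60, 74, 84]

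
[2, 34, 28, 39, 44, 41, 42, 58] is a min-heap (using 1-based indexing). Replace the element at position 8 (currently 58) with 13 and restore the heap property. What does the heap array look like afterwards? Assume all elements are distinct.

[2, 13, 28, 34, 44, 41, 42, 39]

set index 8 from 58 to 13 → [2, 34, 28, 39, 44, 41, 42, 13]
13 < parent 39 at index 4, swap → [2, 34, 28, 13, 44, 41, 42, 39]
13 < parent 34 at index 2, swap → [2, 13, 28, 34, 44, 41, 42, 39]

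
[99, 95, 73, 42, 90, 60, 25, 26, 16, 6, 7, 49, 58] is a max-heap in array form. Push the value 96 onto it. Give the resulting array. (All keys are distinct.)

append 96 at index 13 → [99, 95, 73, 42, 90, 60, 25, 26, 16, 6, 7, 49, 58, 96]
96 > parent 25 at index 6, swap → [99, 95, 73, 42, 90, 60, 96, 26, 16, 6, 7, 49, 58, 25]
96 > parent 73 at index 2, swap → [99, 95, 96, 42, 90, 60, 73, 26, 16, 6, 7, 49, 58, 25]

[99, 95, 96, 42, 90, 60, 73, 26, 16, 6, 7, 49, 58, 25]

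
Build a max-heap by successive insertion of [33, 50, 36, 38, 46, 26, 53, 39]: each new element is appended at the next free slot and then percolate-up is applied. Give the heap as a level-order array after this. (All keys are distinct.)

[53, 46, 50, 39, 38, 26, 36, 33]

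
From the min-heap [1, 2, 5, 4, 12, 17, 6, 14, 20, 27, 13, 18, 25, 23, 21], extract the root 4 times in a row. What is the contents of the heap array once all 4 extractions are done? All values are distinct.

[6, 12, 17, 14, 13, 18, 25, 21, 20, 27, 23]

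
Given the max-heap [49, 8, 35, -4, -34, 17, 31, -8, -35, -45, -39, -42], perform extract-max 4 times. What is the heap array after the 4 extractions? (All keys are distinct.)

extract-max #1 returns 49:
  remove root 49; move last element -42 to root → [-42, 8, 35, -4, -34, 17, 31, -8, -35, -45, -39]
  -42 vs larger child 35 at index 2, swap → [35, 8, -42, -4, -34, 17, 31, -8, -35, -45, -39]
  -42 vs larger child 31 at index 6, swap → [35, 8, 31, -4, -34, 17, -42, -8, -35, -45, -39]
extract-max #2 returns 35:
  remove root 35; move last element -39 to root → [-39, 8, 31, -4, -34, 17, -42, -8, -35, -45]
  -39 vs larger child 31 at index 2, swap → [31, 8, -39, -4, -34, 17, -42, -8, -35, -45]
  -39 vs larger child 17 at index 5, swap → [31, 8, 17, -4, -34, -39, -42, -8, -35, -45]
extract-max #3 returns 31:
  remove root 31; move last element -45 to root → [-45, 8, 17, -4, -34, -39, -42, -8, -35]
  -45 vs larger child 17 at index 2, swap → [17, 8, -45, -4, -34, -39, -42, -8, -35]
  -45 vs larger child -39 at index 5, swap → [17, 8, -39, -4, -34, -45, -42, -8, -35]
extract-max #4 returns 17:
  remove root 17; move last element -35 to root → [-35, 8, -39, -4, -34, -45, -42, -8]
  -35 vs larger child 8 at index 1, swap → [8, -35, -39, -4, -34, -45, -42, -8]
  -35 vs larger child -4 at index 3, swap → [8, -4, -39, -35, -34, -45, -42, -8]
  -35 vs only child -8 at index 7, swap → [8, -4, -39, -8, -34, -45, -42, -35]

[8, -4, -39, -8, -34, -45, -42, -35]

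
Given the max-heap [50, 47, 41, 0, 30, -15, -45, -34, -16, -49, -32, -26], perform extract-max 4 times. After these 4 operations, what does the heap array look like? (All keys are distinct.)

extract-max #1 returns 50:
  remove root 50; move last element -26 to root → [-26, 47, 41, 0, 30, -15, -45, -34, -16, -49, -32]
  -26 vs larger child 47 at index 1, swap → [47, -26, 41, 0, 30, -15, -45, -34, -16, -49, -32]
  -26 vs larger child 30 at index 4, swap → [47, 30, 41, 0, -26, -15, -45, -34, -16, -49, -32]
extract-max #2 returns 47:
  remove root 47; move last element -32 to root → [-32, 30, 41, 0, -26, -15, -45, -34, -16, -49]
  -32 vs larger child 41 at index 2, swap → [41, 30, -32, 0, -26, -15, -45, -34, -16, -49]
  -32 vs larger child -15 at index 5, swap → [41, 30, -15, 0, -26, -32, -45, -34, -16, -49]
extract-max #3 returns 41:
  remove root 41; move last element -49 to root → [-49, 30, -15, 0, -26, -32, -45, -34, -16]
  -49 vs larger child 30 at index 1, swap → [30, -49, -15, 0, -26, -32, -45, -34, -16]
  -49 vs larger child 0 at index 3, swap → [30, 0, -15, -49, -26, -32, -45, -34, -16]
  -49 vs larger child -16 at index 8, swap → [30, 0, -15, -16, -26, -32, -45, -34, -49]
extract-max #4 returns 30:
  remove root 30; move last element -49 to root → [-49, 0, -15, -16, -26, -32, -45, -34]
  -49 vs larger child 0 at index 1, swap → [0, -49, -15, -16, -26, -32, -45, -34]
  -49 vs larger child -16 at index 3, swap → [0, -16, -15, -49, -26, -32, -45, -34]
  -49 vs only child -34 at index 7, swap → [0, -16, -15, -34, -26, -32, -45, -49]

[0, -16, -15, -34, -26, -32, -45, -49]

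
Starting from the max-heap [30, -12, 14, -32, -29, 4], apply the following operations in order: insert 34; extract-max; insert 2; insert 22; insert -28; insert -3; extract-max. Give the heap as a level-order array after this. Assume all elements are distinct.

[22, -3, 14, -12, -29, 4, 2, -32, -28]

insert 34:
  append 34 at index 6 → [30, -12, 14, -32, -29, 4, 34]
  34 > parent 14 at index 2, swap → [30, -12, 34, -32, -29, 4, 14]
  34 > parent 30 at index 0, swap → [34, -12, 30, -32, -29, 4, 14]
extract-max → returns 34:
  remove root 34; move last element 14 to root → [14, -12, 30, -32, -29, 4]
  14 vs larger child 30 at index 2, swap → [30, -12, 14, -32, -29, 4]
insert 2:
  append 2 at index 6 → [30, -12, 14, -32, -29, 4, 2] (no swap needed)
insert 22:
  append 22 at index 7 → [30, -12, 14, -32, -29, 4, 2, 22]
  22 > parent -32 at index 3, swap → [30, -12, 14, 22, -29, 4, 2, -32]
  22 > parent -12 at index 1, swap → [30, 22, 14, -12, -29, 4, 2, -32]
insert -28:
  append -28 at index 8 → [30, 22, 14, -12, -29, 4, 2, -32, -28] (no swap needed)
insert -3:
  append -3 at index 9 → [30, 22, 14, -12, -29, 4, 2, -32, -28, -3]
  -3 > parent -29 at index 4, swap → [30, 22, 14, -12, -3, 4, 2, -32, -28, -29]
extract-max → returns 30:
  remove root 30; move last element -29 to root → [-29, 22, 14, -12, -3, 4, 2, -32, -28]
  -29 vs larger child 22 at index 1, swap → [22, -29, 14, -12, -3, 4, 2, -32, -28]
  -29 vs larger child -3 at index 4, swap → [22, -3, 14, -12, -29, 4, 2, -32, -28]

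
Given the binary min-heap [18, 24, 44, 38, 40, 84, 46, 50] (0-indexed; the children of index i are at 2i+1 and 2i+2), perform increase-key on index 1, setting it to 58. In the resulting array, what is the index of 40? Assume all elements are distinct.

4

set index 1 from 24 to 58 → [18, 58, 44, 38, 40, 84, 46, 50]
58 vs smaller child 38 at index 3, swap → [18, 38, 44, 58, 40, 84, 46, 50]
58 vs only child 50 at index 7, swap → [18, 38, 44, 50, 40, 84, 46, 58]
resulting array: [18, 38, 44, 50, 40, 84, 46, 58]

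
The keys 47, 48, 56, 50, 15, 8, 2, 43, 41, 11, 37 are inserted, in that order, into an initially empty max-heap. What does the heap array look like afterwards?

Insert 47:
  append 47 at index 0 → [47] (no swap needed)
Insert 48:
  append 48 at index 1 → [47, 48]
  48 > parent 47 at index 0, swap → [48, 47]
Insert 56:
  append 56 at index 2 → [48, 47, 56]
  56 > parent 48 at index 0, swap → [56, 47, 48]
Insert 50:
  append 50 at index 3 → [56, 47, 48, 50]
  50 > parent 47 at index 1, swap → [56, 50, 48, 47]
Insert 15:
  append 15 at index 4 → [56, 50, 48, 47, 15] (no swap needed)
Insert 8:
  append 8 at index 5 → [56, 50, 48, 47, 15, 8] (no swap needed)
Insert 2:
  append 2 at index 6 → [56, 50, 48, 47, 15, 8, 2] (no swap needed)
Insert 43:
  append 43 at index 7 → [56, 50, 48, 47, 15, 8, 2, 43] (no swap needed)
Insert 41:
  append 41 at index 8 → [56, 50, 48, 47, 15, 8, 2, 43, 41] (no swap needed)
Insert 11:
  append 11 at index 9 → [56, 50, 48, 47, 15, 8, 2, 43, 41, 11] (no swap needed)
Insert 37:
  append 37 at index 10 → [56, 50, 48, 47, 15, 8, 2, 43, 41, 11, 37]
  37 > parent 15 at index 4, swap → [56, 50, 48, 47, 37, 8, 2, 43, 41, 11, 15]

[56, 50, 48, 47, 37, 8, 2, 43, 41, 11, 15]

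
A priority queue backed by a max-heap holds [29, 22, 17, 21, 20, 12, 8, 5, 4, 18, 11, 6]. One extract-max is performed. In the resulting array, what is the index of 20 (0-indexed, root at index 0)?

remove root 29; move last element 6 to root → [6, 22, 17, 21, 20, 12, 8, 5, 4, 18, 11]
6 vs larger child 22 at index 1, swap → [22, 6, 17, 21, 20, 12, 8, 5, 4, 18, 11]
6 vs larger child 21 at index 3, swap → [22, 21, 17, 6, 20, 12, 8, 5, 4, 18, 11]
resulting array: [22, 21, 17, 6, 20, 12, 8, 5, 4, 18, 11]

4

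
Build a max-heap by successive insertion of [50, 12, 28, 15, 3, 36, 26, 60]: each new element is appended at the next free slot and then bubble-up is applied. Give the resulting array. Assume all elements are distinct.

Insert 50:
  append 50 at index 0 → [50] (no swap needed)
Insert 12:
  append 12 at index 1 → [50, 12] (no swap needed)
Insert 28:
  append 28 at index 2 → [50, 12, 28] (no swap needed)
Insert 15:
  append 15 at index 3 → [50, 12, 28, 15]
  15 > parent 12 at index 1, swap → [50, 15, 28, 12]
Insert 3:
  append 3 at index 4 → [50, 15, 28, 12, 3] (no swap needed)
Insert 36:
  append 36 at index 5 → [50, 15, 28, 12, 3, 36]
  36 > parent 28 at index 2, swap → [50, 15, 36, 12, 3, 28]
Insert 26:
  append 26 at index 6 → [50, 15, 36, 12, 3, 28, 26] (no swap needed)
Insert 60:
  append 60 at index 7 → [50, 15, 36, 12, 3, 28, 26, 60]
  60 > parent 12 at index 3, swap → [50, 15, 36, 60, 3, 28, 26, 12]
  60 > parent 15 at index 1, swap → [50, 60, 36, 15, 3, 28, 26, 12]
  60 > parent 50 at index 0, swap → [60, 50, 36, 15, 3, 28, 26, 12]

[60, 50, 36, 15, 3, 28, 26, 12]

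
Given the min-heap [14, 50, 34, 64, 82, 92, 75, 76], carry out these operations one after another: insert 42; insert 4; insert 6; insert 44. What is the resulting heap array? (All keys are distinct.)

[4, 6, 34, 50, 14, 44, 75, 76, 64, 82, 42, 92]

insert 42:
  append 42 at index 8 → [14, 50, 34, 64, 82, 92, 75, 76, 42]
  42 < parent 64 at index 3, swap → [14, 50, 34, 42, 82, 92, 75, 76, 64]
  42 < parent 50 at index 1, swap → [14, 42, 34, 50, 82, 92, 75, 76, 64]
insert 4:
  append 4 at index 9 → [14, 42, 34, 50, 82, 92, 75, 76, 64, 4]
  4 < parent 82 at index 4, swap → [14, 42, 34, 50, 4, 92, 75, 76, 64, 82]
  4 < parent 42 at index 1, swap → [14, 4, 34, 50, 42, 92, 75, 76, 64, 82]
  4 < parent 14 at index 0, swap → [4, 14, 34, 50, 42, 92, 75, 76, 64, 82]
insert 6:
  append 6 at index 10 → [4, 14, 34, 50, 42, 92, 75, 76, 64, 82, 6]
  6 < parent 42 at index 4, swap → [4, 14, 34, 50, 6, 92, 75, 76, 64, 82, 42]
  6 < parent 14 at index 1, swap → [4, 6, 34, 50, 14, 92, 75, 76, 64, 82, 42]
insert 44:
  append 44 at index 11 → [4, 6, 34, 50, 14, 92, 75, 76, 64, 82, 42, 44]
  44 < parent 92 at index 5, swap → [4, 6, 34, 50, 14, 44, 75, 76, 64, 82, 42, 92]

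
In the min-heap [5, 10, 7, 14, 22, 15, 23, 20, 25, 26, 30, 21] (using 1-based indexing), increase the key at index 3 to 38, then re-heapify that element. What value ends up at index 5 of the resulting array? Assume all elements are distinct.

22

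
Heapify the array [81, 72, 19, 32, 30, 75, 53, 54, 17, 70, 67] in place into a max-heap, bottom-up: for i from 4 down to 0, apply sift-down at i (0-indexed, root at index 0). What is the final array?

[81, 72, 75, 54, 70, 19, 53, 32, 17, 30, 67]

sift down from index 4:
  30 vs larger child 70 at index 9, swap → [81, 72, 19, 32, 70, 75, 53, 54, 17, 30, 67]
sift down from index 3:
  32 vs larger child 54 at index 7, swap → [81, 72, 19, 54, 70, 75, 53, 32, 17, 30, 67]
sift down from index 2:
  19 vs larger child 75 at index 5, swap → [81, 72, 75, 54, 70, 19, 53, 32, 17, 30, 67]
sift down from index 1: already satisfies heap property
sift down from index 0: already satisfies heap property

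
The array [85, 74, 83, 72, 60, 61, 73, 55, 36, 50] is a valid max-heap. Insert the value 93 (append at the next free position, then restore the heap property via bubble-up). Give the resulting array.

[93, 85, 83, 72, 74, 61, 73, 55, 36, 50, 60]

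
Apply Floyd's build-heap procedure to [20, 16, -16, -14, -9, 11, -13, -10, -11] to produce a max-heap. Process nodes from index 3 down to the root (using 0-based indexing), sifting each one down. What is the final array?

[20, 16, 11, -10, -9, -16, -13, -14, -11]

sift down from index 3:
  -14 vs larger child -10 at index 7, swap → [20, 16, -16, -10, -9, 11, -13, -14, -11]
sift down from index 2:
  -16 vs larger child 11 at index 5, swap → [20, 16, 11, -10, -9, -16, -13, -14, -11]
sift down from index 1: already satisfies heap property
sift down from index 0: already satisfies heap property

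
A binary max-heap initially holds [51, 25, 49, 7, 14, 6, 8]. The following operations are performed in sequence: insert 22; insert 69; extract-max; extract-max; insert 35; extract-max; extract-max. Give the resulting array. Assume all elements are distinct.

insert 22:
  append 22 at index 7 → [51, 25, 49, 7, 14, 6, 8, 22]
  22 > parent 7 at index 3, swap → [51, 25, 49, 22, 14, 6, 8, 7]
insert 69:
  append 69 at index 8 → [51, 25, 49, 22, 14, 6, 8, 7, 69]
  69 > parent 22 at index 3, swap → [51, 25, 49, 69, 14, 6, 8, 7, 22]
  69 > parent 25 at index 1, swap → [51, 69, 49, 25, 14, 6, 8, 7, 22]
  69 > parent 51 at index 0, swap → [69, 51, 49, 25, 14, 6, 8, 7, 22]
extract-max → returns 69:
  remove root 69; move last element 22 to root → [22, 51, 49, 25, 14, 6, 8, 7]
  22 vs larger child 51 at index 1, swap → [51, 22, 49, 25, 14, 6, 8, 7]
  22 vs larger child 25 at index 3, swap → [51, 25, 49, 22, 14, 6, 8, 7]
extract-max → returns 51:
  remove root 51; move last element 7 to root → [7, 25, 49, 22, 14, 6, 8]
  7 vs larger child 49 at index 2, swap → [49, 25, 7, 22, 14, 6, 8]
  7 vs larger child 8 at index 6, swap → [49, 25, 8, 22, 14, 6, 7]
insert 35:
  append 35 at index 7 → [49, 25, 8, 22, 14, 6, 7, 35]
  35 > parent 22 at index 3, swap → [49, 25, 8, 35, 14, 6, 7, 22]
  35 > parent 25 at index 1, swap → [49, 35, 8, 25, 14, 6, 7, 22]
extract-max → returns 49:
  remove root 49; move last element 22 to root → [22, 35, 8, 25, 14, 6, 7]
  22 vs larger child 35 at index 1, swap → [35, 22, 8, 25, 14, 6, 7]
  22 vs larger child 25 at index 3, swap → [35, 25, 8, 22, 14, 6, 7]
extract-max → returns 35:
  remove root 35; move last element 7 to root → [7, 25, 8, 22, 14, 6]
  7 vs larger child 25 at index 1, swap → [25, 7, 8, 22, 14, 6]
  7 vs larger child 22 at index 3, swap → [25, 22, 8, 7, 14, 6]

[25, 22, 8, 7, 14, 6]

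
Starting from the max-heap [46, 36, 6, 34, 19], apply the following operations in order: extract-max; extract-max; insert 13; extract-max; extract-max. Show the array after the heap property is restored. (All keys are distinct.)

extract-max → returns 46:
  remove root 46; move last element 19 to root → [19, 36, 6, 34]
  19 vs larger child 36 at index 1, swap → [36, 19, 6, 34]
  19 vs only child 34 at index 3, swap → [36, 34, 6, 19]
extract-max → returns 36:
  remove root 36; move last element 19 to root → [19, 34, 6]
  19 vs larger child 34 at index 1, swap → [34, 19, 6]
insert 13:
  append 13 at index 3 → [34, 19, 6, 13] (no swap needed)
extract-max → returns 34:
  remove root 34; move last element 13 to root → [13, 19, 6]
  13 vs larger child 19 at index 1, swap → [19, 13, 6]
extract-max → returns 19:
  remove root 19; move last element 6 to root → [6, 13]
  6 vs only child 13 at index 1, swap → [13, 6]

[13, 6]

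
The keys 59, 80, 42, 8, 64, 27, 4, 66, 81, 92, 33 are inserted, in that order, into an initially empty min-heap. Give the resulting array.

[4, 33, 8, 66, 42, 59, 27, 80, 81, 92, 64]

Insert 59:
  append 59 at index 0 → [59] (no swap needed)
Insert 80:
  append 80 at index 1 → [59, 80] (no swap needed)
Insert 42:
  append 42 at index 2 → [59, 80, 42]
  42 < parent 59 at index 0, swap → [42, 80, 59]
Insert 8:
  append 8 at index 3 → [42, 80, 59, 8]
  8 < parent 80 at index 1, swap → [42, 8, 59, 80]
  8 < parent 42 at index 0, swap → [8, 42, 59, 80]
Insert 64:
  append 64 at index 4 → [8, 42, 59, 80, 64] (no swap needed)
Insert 27:
  append 27 at index 5 → [8, 42, 59, 80, 64, 27]
  27 < parent 59 at index 2, swap → [8, 42, 27, 80, 64, 59]
Insert 4:
  append 4 at index 6 → [8, 42, 27, 80, 64, 59, 4]
  4 < parent 27 at index 2, swap → [8, 42, 4, 80, 64, 59, 27]
  4 < parent 8 at index 0, swap → [4, 42, 8, 80, 64, 59, 27]
Insert 66:
  append 66 at index 7 → [4, 42, 8, 80, 64, 59, 27, 66]
  66 < parent 80 at index 3, swap → [4, 42, 8, 66, 64, 59, 27, 80]
Insert 81:
  append 81 at index 8 → [4, 42, 8, 66, 64, 59, 27, 80, 81] (no swap needed)
Insert 92:
  append 92 at index 9 → [4, 42, 8, 66, 64, 59, 27, 80, 81, 92] (no swap needed)
Insert 33:
  append 33 at index 10 → [4, 42, 8, 66, 64, 59, 27, 80, 81, 92, 33]
  33 < parent 64 at index 4, swap → [4, 42, 8, 66, 33, 59, 27, 80, 81, 92, 64]
  33 < parent 42 at index 1, swap → [4, 33, 8, 66, 42, 59, 27, 80, 81, 92, 64]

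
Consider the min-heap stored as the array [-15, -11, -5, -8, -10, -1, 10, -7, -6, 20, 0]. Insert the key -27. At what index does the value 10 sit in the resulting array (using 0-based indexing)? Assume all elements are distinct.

append -27 at index 11 → [-15, -11, -5, -8, -10, -1, 10, -7, -6, 20, 0, -27]
-27 < parent -1 at index 5, swap → [-15, -11, -5, -8, -10, -27, 10, -7, -6, 20, 0, -1]
-27 < parent -5 at index 2, swap → [-15, -11, -27, -8, -10, -5, 10, -7, -6, 20, 0, -1]
-27 < parent -15 at index 0, swap → [-27, -11, -15, -8, -10, -5, 10, -7, -6, 20, 0, -1]
resulting array: [-27, -11, -15, -8, -10, -5, 10, -7, -6, 20, 0, -1]

6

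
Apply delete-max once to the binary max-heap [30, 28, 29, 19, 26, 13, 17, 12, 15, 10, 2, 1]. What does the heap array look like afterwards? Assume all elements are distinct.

remove root 30; move last element 1 to root → [1, 28, 29, 19, 26, 13, 17, 12, 15, 10, 2]
1 vs larger child 29 at index 2, swap → [29, 28, 1, 19, 26, 13, 17, 12, 15, 10, 2]
1 vs larger child 17 at index 6, swap → [29, 28, 17, 19, 26, 13, 1, 12, 15, 10, 2]

[29, 28, 17, 19, 26, 13, 1, 12, 15, 10, 2]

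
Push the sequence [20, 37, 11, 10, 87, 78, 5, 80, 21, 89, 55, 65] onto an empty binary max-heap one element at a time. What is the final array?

Insert 20:
  append 20 at index 0 → [20] (no swap needed)
Insert 37:
  append 37 at index 1 → [20, 37]
  37 > parent 20 at index 0, swap → [37, 20]
Insert 11:
  append 11 at index 2 → [37, 20, 11] (no swap needed)
Insert 10:
  append 10 at index 3 → [37, 20, 11, 10] (no swap needed)
Insert 87:
  append 87 at index 4 → [37, 20, 11, 10, 87]
  87 > parent 20 at index 1, swap → [37, 87, 11, 10, 20]
  87 > parent 37 at index 0, swap → [87, 37, 11, 10, 20]
Insert 78:
  append 78 at index 5 → [87, 37, 11, 10, 20, 78]
  78 > parent 11 at index 2, swap → [87, 37, 78, 10, 20, 11]
Insert 5:
  append 5 at index 6 → [87, 37, 78, 10, 20, 11, 5] (no swap needed)
Insert 80:
  append 80 at index 7 → [87, 37, 78, 10, 20, 11, 5, 80]
  80 > parent 10 at index 3, swap → [87, 37, 78, 80, 20, 11, 5, 10]
  80 > parent 37 at index 1, swap → [87, 80, 78, 37, 20, 11, 5, 10]
Insert 21:
  append 21 at index 8 → [87, 80, 78, 37, 20, 11, 5, 10, 21] (no swap needed)
Insert 89:
  append 89 at index 9 → [87, 80, 78, 37, 20, 11, 5, 10, 21, 89]
  89 > parent 20 at index 4, swap → [87, 80, 78, 37, 89, 11, 5, 10, 21, 20]
  89 > parent 80 at index 1, swap → [87, 89, 78, 37, 80, 11, 5, 10, 21, 20]
  89 > parent 87 at index 0, swap → [89, 87, 78, 37, 80, 11, 5, 10, 21, 20]
Insert 55:
  append 55 at index 10 → [89, 87, 78, 37, 80, 11, 5, 10, 21, 20, 55] (no swap needed)
Insert 65:
  append 65 at index 11 → [89, 87, 78, 37, 80, 11, 5, 10, 21, 20, 55, 65]
  65 > parent 11 at index 5, swap → [89, 87, 78, 37, 80, 65, 5, 10, 21, 20, 55, 11]

[89, 87, 78, 37, 80, 65, 5, 10, 21, 20, 55, 11]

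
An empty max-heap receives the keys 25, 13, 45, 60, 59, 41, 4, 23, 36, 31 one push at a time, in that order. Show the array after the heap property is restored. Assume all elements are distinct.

[60, 59, 41, 36, 45, 25, 4, 13, 23, 31]

Insert 25:
  append 25 at index 0 → [25] (no swap needed)
Insert 13:
  append 13 at index 1 → [25, 13] (no swap needed)
Insert 45:
  append 45 at index 2 → [25, 13, 45]
  45 > parent 25 at index 0, swap → [45, 13, 25]
Insert 60:
  append 60 at index 3 → [45, 13, 25, 60]
  60 > parent 13 at index 1, swap → [45, 60, 25, 13]
  60 > parent 45 at index 0, swap → [60, 45, 25, 13]
Insert 59:
  append 59 at index 4 → [60, 45, 25, 13, 59]
  59 > parent 45 at index 1, swap → [60, 59, 25, 13, 45]
Insert 41:
  append 41 at index 5 → [60, 59, 25, 13, 45, 41]
  41 > parent 25 at index 2, swap → [60, 59, 41, 13, 45, 25]
Insert 4:
  append 4 at index 6 → [60, 59, 41, 13, 45, 25, 4] (no swap needed)
Insert 23:
  append 23 at index 7 → [60, 59, 41, 13, 45, 25, 4, 23]
  23 > parent 13 at index 3, swap → [60, 59, 41, 23, 45, 25, 4, 13]
Insert 36:
  append 36 at index 8 → [60, 59, 41, 23, 45, 25, 4, 13, 36]
  36 > parent 23 at index 3, swap → [60, 59, 41, 36, 45, 25, 4, 13, 23]
Insert 31:
  append 31 at index 9 → [60, 59, 41, 36, 45, 25, 4, 13, 23, 31] (no swap needed)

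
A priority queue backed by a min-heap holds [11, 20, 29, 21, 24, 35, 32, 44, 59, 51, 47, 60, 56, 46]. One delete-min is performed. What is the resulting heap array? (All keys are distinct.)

[20, 21, 29, 44, 24, 35, 32, 46, 59, 51, 47, 60, 56]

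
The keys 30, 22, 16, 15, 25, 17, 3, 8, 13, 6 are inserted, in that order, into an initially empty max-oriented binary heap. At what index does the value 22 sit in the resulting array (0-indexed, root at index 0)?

Insert 30:
  append 30 at index 0 → [30] (no swap needed)
Insert 22:
  append 22 at index 1 → [30, 22] (no swap needed)
Insert 16:
  append 16 at index 2 → [30, 22, 16] (no swap needed)
Insert 15:
  append 15 at index 3 → [30, 22, 16, 15] (no swap needed)
Insert 25:
  append 25 at index 4 → [30, 22, 16, 15, 25]
  25 > parent 22 at index 1, swap → [30, 25, 16, 15, 22]
Insert 17:
  append 17 at index 5 → [30, 25, 16, 15, 22, 17]
  17 > parent 16 at index 2, swap → [30, 25, 17, 15, 22, 16]
Insert 3:
  append 3 at index 6 → [30, 25, 17, 15, 22, 16, 3] (no swap needed)
Insert 8:
  append 8 at index 7 → [30, 25, 17, 15, 22, 16, 3, 8] (no swap needed)
Insert 13:
  append 13 at index 8 → [30, 25, 17, 15, 22, 16, 3, 8, 13] (no swap needed)
Insert 6:
  append 6 at index 9 → [30, 25, 17, 15, 22, 16, 3, 8, 13, 6] (no swap needed)
resulting array: [30, 25, 17, 15, 22, 16, 3, 8, 13, 6]

4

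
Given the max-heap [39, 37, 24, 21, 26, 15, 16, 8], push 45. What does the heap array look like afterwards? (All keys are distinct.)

[45, 39, 24, 37, 26, 15, 16, 8, 21]

append 45 at index 8 → [39, 37, 24, 21, 26, 15, 16, 8, 45]
45 > parent 21 at index 3, swap → [39, 37, 24, 45, 26, 15, 16, 8, 21]
45 > parent 37 at index 1, swap → [39, 45, 24, 37, 26, 15, 16, 8, 21]
45 > parent 39 at index 0, swap → [45, 39, 24, 37, 26, 15, 16, 8, 21]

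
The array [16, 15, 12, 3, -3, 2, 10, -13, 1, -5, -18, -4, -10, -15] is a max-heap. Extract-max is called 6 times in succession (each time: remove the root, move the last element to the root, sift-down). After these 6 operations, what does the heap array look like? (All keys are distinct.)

extract-max #1 returns 16:
  remove root 16; move last element -15 to root → [-15, 15, 12, 3, -3, 2, 10, -13, 1, -5, -18, -4, -10]
  -15 vs larger child 15 at index 1, swap → [15, -15, 12, 3, -3, 2, 10, -13, 1, -5, -18, -4, -10]
  -15 vs larger child 3 at index 3, swap → [15, 3, 12, -15, -3, 2, 10, -13, 1, -5, -18, -4, -10]
  -15 vs larger child 1 at index 8, swap → [15, 3, 12, 1, -3, 2, 10, -13, -15, -5, -18, -4, -10]
extract-max #2 returns 15:
  remove root 15; move last element -10 to root → [-10, 3, 12, 1, -3, 2, 10, -13, -15, -5, -18, -4]
  -10 vs larger child 12 at index 2, swap → [12, 3, -10, 1, -3, 2, 10, -13, -15, -5, -18, -4]
  -10 vs larger child 10 at index 6, swap → [12, 3, 10, 1, -3, 2, -10, -13, -15, -5, -18, -4]
extract-max #3 returns 12:
  remove root 12; move last element -4 to root → [-4, 3, 10, 1, -3, 2, -10, -13, -15, -5, -18]
  -4 vs larger child 10 at index 2, swap → [10, 3, -4, 1, -3, 2, -10, -13, -15, -5, -18]
  -4 vs larger child 2 at index 5, swap → [10, 3, 2, 1, -3, -4, -10, -13, -15, -5, -18]
extract-max #4 returns 10:
  remove root 10; move last element -18 to root → [-18, 3, 2, 1, -3, -4, -10, -13, -15, -5]
  -18 vs larger child 3 at index 1, swap → [3, -18, 2, 1, -3, -4, -10, -13, -15, -5]
  -18 vs larger child 1 at index 3, swap → [3, 1, 2, -18, -3, -4, -10, -13, -15, -5]
  -18 vs larger child -13 at index 7, swap → [3, 1, 2, -13, -3, -4, -10, -18, -15, -5]
extract-max #5 returns 3:
  remove root 3; move last element -5 to root → [-5, 1, 2, -13, -3, -4, -10, -18, -15]
  -5 vs larger child 2 at index 2, swap → [2, 1, -5, -13, -3, -4, -10, -18, -15]
  -5 vs larger child -4 at index 5, swap → [2, 1, -4, -13, -3, -5, -10, -18, -15]
extract-max #6 returns 2:
  remove root 2; move last element -15 to root → [-15, 1, -4, -13, -3, -5, -10, -18]
  -15 vs larger child 1 at index 1, swap → [1, -15, -4, -13, -3, -5, -10, -18]
  -15 vs larger child -3 at index 4, swap → [1, -3, -4, -13, -15, -5, -10, -18]

[1, -3, -4, -13, -15, -5, -10, -18]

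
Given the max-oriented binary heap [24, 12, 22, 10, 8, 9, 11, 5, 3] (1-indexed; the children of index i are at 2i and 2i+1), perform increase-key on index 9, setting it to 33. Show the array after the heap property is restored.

set index 9 from 3 to 33 → [24, 12, 22, 10, 8, 9, 11, 5, 33]
33 > parent 10 at index 4, swap → [24, 12, 22, 33, 8, 9, 11, 5, 10]
33 > parent 12 at index 2, swap → [24, 33, 22, 12, 8, 9, 11, 5, 10]
33 > parent 24 at index 1, swap → [33, 24, 22, 12, 8, 9, 11, 5, 10]

[33, 24, 22, 12, 8, 9, 11, 5, 10]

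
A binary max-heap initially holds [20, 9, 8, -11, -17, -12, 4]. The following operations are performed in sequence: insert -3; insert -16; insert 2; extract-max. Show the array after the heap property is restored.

[9, 2, 8, -3, -17, -12, 4, -11, -16]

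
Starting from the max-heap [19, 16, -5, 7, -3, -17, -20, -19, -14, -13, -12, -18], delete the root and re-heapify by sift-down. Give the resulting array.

[16, 7, -5, -14, -3, -17, -20, -19, -18, -13, -12]

remove root 19; move last element -18 to root → [-18, 16, -5, 7, -3, -17, -20, -19, -14, -13, -12]
-18 vs larger child 16 at index 1, swap → [16, -18, -5, 7, -3, -17, -20, -19, -14, -13, -12]
-18 vs larger child 7 at index 3, swap → [16, 7, -5, -18, -3, -17, -20, -19, -14, -13, -12]
-18 vs larger child -14 at index 8, swap → [16, 7, -5, -14, -3, -17, -20, -19, -18, -13, -12]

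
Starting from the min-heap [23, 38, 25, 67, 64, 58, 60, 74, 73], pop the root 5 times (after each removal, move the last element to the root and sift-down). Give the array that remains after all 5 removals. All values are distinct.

[64, 67, 73, 74]

extract-min #1 returns 23:
  remove root 23; move last element 73 to root → [73, 38, 25, 67, 64, 58, 60, 74]
  73 vs smaller child 25 at index 2, swap → [25, 38, 73, 67, 64, 58, 60, 74]
  73 vs smaller child 58 at index 5, swap → [25, 38, 58, 67, 64, 73, 60, 74]
extract-min #2 returns 25:
  remove root 25; move last element 74 to root → [74, 38, 58, 67, 64, 73, 60]
  74 vs smaller child 38 at index 1, swap → [38, 74, 58, 67, 64, 73, 60]
  74 vs smaller child 64 at index 4, swap → [38, 64, 58, 67, 74, 73, 60]
extract-min #3 returns 38:
  remove root 38; move last element 60 to root → [60, 64, 58, 67, 74, 73]
  60 vs smaller child 58 at index 2, swap → [58, 64, 60, 67, 74, 73]
extract-min #4 returns 58:
  remove root 58; move last element 73 to root → [73, 64, 60, 67, 74]
  73 vs smaller child 60 at index 2, swap → [60, 64, 73, 67, 74]
extract-min #5 returns 60:
  remove root 60; move last element 74 to root → [74, 64, 73, 67]
  74 vs smaller child 64 at index 1, swap → [64, 74, 73, 67]
  74 vs only child 67 at index 3, swap → [64, 67, 73, 74]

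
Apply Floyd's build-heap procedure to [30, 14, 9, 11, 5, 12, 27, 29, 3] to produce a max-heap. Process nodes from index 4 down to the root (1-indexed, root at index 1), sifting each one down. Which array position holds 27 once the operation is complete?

3

sift down from index 4:
  11 vs larger child 29 at index 8, swap → [30, 14, 9, 29, 5, 12, 27, 11, 3]
sift down from index 3:
  9 vs larger child 27 at index 7, swap → [30, 14, 27, 29, 5, 12, 9, 11, 3]
sift down from index 2:
  14 vs larger child 29 at index 4, swap → [30, 29, 27, 14, 5, 12, 9, 11, 3]
sift down from index 1: already satisfies heap property
resulting array: [30, 29, 27, 14, 5, 12, 9, 11, 3]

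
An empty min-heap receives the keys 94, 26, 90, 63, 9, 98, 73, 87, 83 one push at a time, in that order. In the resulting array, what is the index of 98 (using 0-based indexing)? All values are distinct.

Insert 94:
  append 94 at index 0 → [94] (no swap needed)
Insert 26:
  append 26 at index 1 → [94, 26]
  26 < parent 94 at index 0, swap → [26, 94]
Insert 90:
  append 90 at index 2 → [26, 94, 90] (no swap needed)
Insert 63:
  append 63 at index 3 → [26, 94, 90, 63]
  63 < parent 94 at index 1, swap → [26, 63, 90, 94]
Insert 9:
  append 9 at index 4 → [26, 63, 90, 94, 9]
  9 < parent 63 at index 1, swap → [26, 9, 90, 94, 63]
  9 < parent 26 at index 0, swap → [9, 26, 90, 94, 63]
Insert 98:
  append 98 at index 5 → [9, 26, 90, 94, 63, 98] (no swap needed)
Insert 73:
  append 73 at index 6 → [9, 26, 90, 94, 63, 98, 73]
  73 < parent 90 at index 2, swap → [9, 26, 73, 94, 63, 98, 90]
Insert 87:
  append 87 at index 7 → [9, 26, 73, 94, 63, 98, 90, 87]
  87 < parent 94 at index 3, swap → [9, 26, 73, 87, 63, 98, 90, 94]
Insert 83:
  append 83 at index 8 → [9, 26, 73, 87, 63, 98, 90, 94, 83]
  83 < parent 87 at index 3, swap → [9, 26, 73, 83, 63, 98, 90, 94, 87]
resulting array: [9, 26, 73, 83, 63, 98, 90, 94, 87]

5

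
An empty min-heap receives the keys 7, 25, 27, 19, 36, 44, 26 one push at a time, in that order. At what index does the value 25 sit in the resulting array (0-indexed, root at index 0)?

Insert 7:
  append 7 at index 0 → [7] (no swap needed)
Insert 25:
  append 25 at index 1 → [7, 25] (no swap needed)
Insert 27:
  append 27 at index 2 → [7, 25, 27] (no swap needed)
Insert 19:
  append 19 at index 3 → [7, 25, 27, 19]
  19 < parent 25 at index 1, swap → [7, 19, 27, 25]
Insert 36:
  append 36 at index 4 → [7, 19, 27, 25, 36] (no swap needed)
Insert 44:
  append 44 at index 5 → [7, 19, 27, 25, 36, 44] (no swap needed)
Insert 26:
  append 26 at index 6 → [7, 19, 27, 25, 36, 44, 26]
  26 < parent 27 at index 2, swap → [7, 19, 26, 25, 36, 44, 27]
resulting array: [7, 19, 26, 25, 36, 44, 27]

3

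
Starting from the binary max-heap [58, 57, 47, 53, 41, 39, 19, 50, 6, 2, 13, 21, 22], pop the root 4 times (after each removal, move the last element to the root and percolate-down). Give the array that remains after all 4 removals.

extract-max #1 returns 58:
  remove root 58; move last element 22 to root → [22, 57, 47, 53, 41, 39, 19, 50, 6, 2, 13, 21]
  22 vs larger child 57 at index 1, swap → [57, 22, 47, 53, 41, 39, 19, 50, 6, 2, 13, 21]
  22 vs larger child 53 at index 3, swap → [57, 53, 47, 22, 41, 39, 19, 50, 6, 2, 13, 21]
  22 vs larger child 50 at index 7, swap → [57, 53, 47, 50, 41, 39, 19, 22, 6, 2, 13, 21]
extract-max #2 returns 57:
  remove root 57; move last element 21 to root → [21, 53, 47, 50, 41, 39, 19, 22, 6, 2, 13]
  21 vs larger child 53 at index 1, swap → [53, 21, 47, 50, 41, 39, 19, 22, 6, 2, 13]
  21 vs larger child 50 at index 3, swap → [53, 50, 47, 21, 41, 39, 19, 22, 6, 2, 13]
  21 vs larger child 22 at index 7, swap → [53, 50, 47, 22, 41, 39, 19, 21, 6, 2, 13]
extract-max #3 returns 53:
  remove root 53; move last element 13 to root → [13, 50, 47, 22, 41, 39, 19, 21, 6, 2]
  13 vs larger child 50 at index 1, swap → [50, 13, 47, 22, 41, 39, 19, 21, 6, 2]
  13 vs larger child 41 at index 4, swap → [50, 41, 47, 22, 13, 39, 19, 21, 6, 2]
extract-max #4 returns 50:
  remove root 50; move last element 2 to root → [2, 41, 47, 22, 13, 39, 19, 21, 6]
  2 vs larger child 47 at index 2, swap → [47, 41, 2, 22, 13, 39, 19, 21, 6]
  2 vs larger child 39 at index 5, swap → [47, 41, 39, 22, 13, 2, 19, 21, 6]

[47, 41, 39, 22, 13, 2, 19, 21, 6]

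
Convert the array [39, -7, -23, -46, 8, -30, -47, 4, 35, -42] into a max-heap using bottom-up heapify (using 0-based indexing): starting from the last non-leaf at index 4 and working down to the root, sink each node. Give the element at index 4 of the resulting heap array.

8

sift down from index 4: already satisfies heap property
sift down from index 3:
  -46 vs larger child 35 at index 8, swap → [39, -7, -23, 35, 8, -30, -47, 4, -46, -42]
sift down from index 2: already satisfies heap property
sift down from index 1:
  -7 vs larger child 35 at index 3, swap → [39, 35, -23, -7, 8, -30, -47, 4, -46, -42]
  -7 vs larger child 4 at index 7, swap → [39, 35, -23, 4, 8, -30, -47, -7, -46, -42]
sift down from index 0: already satisfies heap property
resulting array: [39, 35, -23, 4, 8, -30, -47, -7, -46, -42]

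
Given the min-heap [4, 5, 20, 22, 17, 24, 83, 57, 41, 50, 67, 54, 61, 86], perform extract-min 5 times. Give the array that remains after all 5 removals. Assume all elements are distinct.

[24, 41, 54, 57, 50, 86, 83, 67, 61]

extract-min #1 returns 4:
  remove root 4; move last element 86 to root → [86, 5, 20, 22, 17, 24, 83, 57, 41, 50, 67, 54, 61]
  86 vs smaller child 5 at index 1, swap → [5, 86, 20, 22, 17, 24, 83, 57, 41, 50, 67, 54, 61]
  86 vs smaller child 17 at index 4, swap → [5, 17, 20, 22, 86, 24, 83, 57, 41, 50, 67, 54, 61]
  86 vs smaller child 50 at index 9, swap → [5, 17, 20, 22, 50, 24, 83, 57, 41, 86, 67, 54, 61]
extract-min #2 returns 5:
  remove root 5; move last element 61 to root → [61, 17, 20, 22, 50, 24, 83, 57, 41, 86, 67, 54]
  61 vs smaller child 17 at index 1, swap → [17, 61, 20, 22, 50, 24, 83, 57, 41, 86, 67, 54]
  61 vs smaller child 22 at index 3, swap → [17, 22, 20, 61, 50, 24, 83, 57, 41, 86, 67, 54]
  61 vs smaller child 41 at index 8, swap → [17, 22, 20, 41, 50, 24, 83, 57, 61, 86, 67, 54]
extract-min #3 returns 17:
  remove root 17; move last element 54 to root → [54, 22, 20, 41, 50, 24, 83, 57, 61, 86, 67]
  54 vs smaller child 20 at index 2, swap → [20, 22, 54, 41, 50, 24, 83, 57, 61, 86, 67]
  54 vs smaller child 24 at index 5, swap → [20, 22, 24, 41, 50, 54, 83, 57, 61, 86, 67]
extract-min #4 returns 20:
  remove root 20; move last element 67 to root → [67, 22, 24, 41, 50, 54, 83, 57, 61, 86]
  67 vs smaller child 22 at index 1, swap → [22, 67, 24, 41, 50, 54, 83, 57, 61, 86]
  67 vs smaller child 41 at index 3, swap → [22, 41, 24, 67, 50, 54, 83, 57, 61, 86]
  67 vs smaller child 57 at index 7, swap → [22, 41, 24, 57, 50, 54, 83, 67, 61, 86]
extract-min #5 returns 22:
  remove root 22; move last element 86 to root → [86, 41, 24, 57, 50, 54, 83, 67, 61]
  86 vs smaller child 24 at index 2, swap → [24, 41, 86, 57, 50, 54, 83, 67, 61]
  86 vs smaller child 54 at index 5, swap → [24, 41, 54, 57, 50, 86, 83, 67, 61]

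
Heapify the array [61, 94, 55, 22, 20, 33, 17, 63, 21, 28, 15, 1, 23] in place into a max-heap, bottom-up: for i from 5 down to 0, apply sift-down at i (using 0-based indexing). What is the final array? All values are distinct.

[94, 63, 55, 61, 28, 33, 17, 22, 21, 20, 15, 1, 23]

sift down from index 5: already satisfies heap property
sift down from index 4:
  20 vs larger child 28 at index 9, swap → [61, 94, 55, 22, 28, 33, 17, 63, 21, 20, 15, 1, 23]
sift down from index 3:
  22 vs larger child 63 at index 7, swap → [61, 94, 55, 63, 28, 33, 17, 22, 21, 20, 15, 1, 23]
sift down from index 2: already satisfies heap property
sift down from index 1: already satisfies heap property
sift down from index 0:
  61 vs larger child 94 at index 1, swap → [94, 61, 55, 63, 28, 33, 17, 22, 21, 20, 15, 1, 23]
  61 vs larger child 63 at index 3, swap → [94, 63, 55, 61, 28, 33, 17, 22, 21, 20, 15, 1, 23]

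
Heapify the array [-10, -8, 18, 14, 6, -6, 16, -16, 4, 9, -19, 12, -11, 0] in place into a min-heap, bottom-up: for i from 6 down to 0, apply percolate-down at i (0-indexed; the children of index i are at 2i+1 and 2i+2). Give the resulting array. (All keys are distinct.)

sift down from index 6:
  16 vs only child 0 at index 13, swap → [-10, -8, 18, 14, 6, -6, 0, -16, 4, 9, -19, 12, -11, 16]
sift down from index 5:
  -6 vs smaller child -11 at index 12, swap → [-10, -8, 18, 14, 6, -11, 0, -16, 4, 9, -19, 12, -6, 16]
sift down from index 4:
  6 vs smaller child -19 at index 10, swap → [-10, -8, 18, 14, -19, -11, 0, -16, 4, 9, 6, 12, -6, 16]
sift down from index 3:
  14 vs smaller child -16 at index 7, swap → [-10, -8, 18, -16, -19, -11, 0, 14, 4, 9, 6, 12, -6, 16]
sift down from index 2:
  18 vs smaller child -11 at index 5, swap → [-10, -8, -11, -16, -19, 18, 0, 14, 4, 9, 6, 12, -6, 16]
  18 vs smaller child -6 at index 12, swap → [-10, -8, -11, -16, -19, -6, 0, 14, 4, 9, 6, 12, 18, 16]
sift down from index 1:
  -8 vs smaller child -19 at index 4, swap → [-10, -19, -11, -16, -8, -6, 0, 14, 4, 9, 6, 12, 18, 16]
sift down from index 0:
  -10 vs smaller child -19 at index 1, swap → [-19, -10, -11, -16, -8, -6, 0, 14, 4, 9, 6, 12, 18, 16]
  -10 vs smaller child -16 at index 3, swap → [-19, -16, -11, -10, -8, -6, 0, 14, 4, 9, 6, 12, 18, 16]

[-19, -16, -11, -10, -8, -6, 0, 14, 4, 9, 6, 12, 18, 16]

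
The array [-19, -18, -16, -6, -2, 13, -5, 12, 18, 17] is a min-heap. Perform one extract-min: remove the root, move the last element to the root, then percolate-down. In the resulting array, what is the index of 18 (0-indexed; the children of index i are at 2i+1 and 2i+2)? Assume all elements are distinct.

remove root -19; move last element 17 to root → [17, -18, -16, -6, -2, 13, -5, 12, 18]
17 vs smaller child -18 at index 1, swap → [-18, 17, -16, -6, -2, 13, -5, 12, 18]
17 vs smaller child -6 at index 3, swap → [-18, -6, -16, 17, -2, 13, -5, 12, 18]
17 vs smaller child 12 at index 7, swap → [-18, -6, -16, 12, -2, 13, -5, 17, 18]
resulting array: [-18, -6, -16, 12, -2, 13, -5, 17, 18]

8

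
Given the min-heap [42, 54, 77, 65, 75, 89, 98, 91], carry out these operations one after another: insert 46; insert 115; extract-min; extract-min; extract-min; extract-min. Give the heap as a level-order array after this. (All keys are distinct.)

insert 46:
  append 46 at index 8 → [42, 54, 77, 65, 75, 89, 98, 91, 46]
  46 < parent 65 at index 3, swap → [42, 54, 77, 46, 75, 89, 98, 91, 65]
  46 < parent 54 at index 1, swap → [42, 46, 77, 54, 75, 89, 98, 91, 65]
insert 115:
  append 115 at index 9 → [42, 46, 77, 54, 75, 89, 98, 91, 65, 115] (no swap needed)
extract-min → returns 42:
  remove root 42; move last element 115 to root → [115, 46, 77, 54, 75, 89, 98, 91, 65]
  115 vs smaller child 46 at index 1, swap → [46, 115, 77, 54, 75, 89, 98, 91, 65]
  115 vs smaller child 54 at index 3, swap → [46, 54, 77, 115, 75, 89, 98, 91, 65]
  115 vs smaller child 65 at index 8, swap → [46, 54, 77, 65, 75, 89, 98, 91, 115]
extract-min → returns 46:
  remove root 46; move last element 115 to root → [115, 54, 77, 65, 75, 89, 98, 91]
  115 vs smaller child 54 at index 1, swap → [54, 115, 77, 65, 75, 89, 98, 91]
  115 vs smaller child 65 at index 3, swap → [54, 65, 77, 115, 75, 89, 98, 91]
  115 vs only child 91 at index 7, swap → [54, 65, 77, 91, 75, 89, 98, 115]
extract-min → returns 54:
  remove root 54; move last element 115 to root → [115, 65, 77, 91, 75, 89, 98]
  115 vs smaller child 65 at index 1, swap → [65, 115, 77, 91, 75, 89, 98]
  115 vs smaller child 75 at index 4, swap → [65, 75, 77, 91, 115, 89, 98]
extract-min → returns 65:
  remove root 65; move last element 98 to root → [98, 75, 77, 91, 115, 89]
  98 vs smaller child 75 at index 1, swap → [75, 98, 77, 91, 115, 89]
  98 vs smaller child 91 at index 3, swap → [75, 91, 77, 98, 115, 89]

[75, 91, 77, 98, 115, 89]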